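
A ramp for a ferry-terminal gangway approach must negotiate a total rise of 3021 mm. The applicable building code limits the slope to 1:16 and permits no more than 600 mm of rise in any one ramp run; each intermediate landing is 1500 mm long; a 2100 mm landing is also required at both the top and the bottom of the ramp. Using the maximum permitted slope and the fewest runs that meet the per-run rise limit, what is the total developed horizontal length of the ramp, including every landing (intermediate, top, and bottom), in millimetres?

3021 / 600 = 5.04, so 6 ramp runs are needed. That means 5 intermediate landings.
Ramp run (horizontal) at 1:16: 3021 × 16 = 48336 mm.
5 intermediate landings contribute 5 × 1500 = 7500 mm.
Top and bottom landings: 2 × 2100 = 4200 mm.
Total = 48336 + 7500 + 4200 = 60036 mm.

60036 mm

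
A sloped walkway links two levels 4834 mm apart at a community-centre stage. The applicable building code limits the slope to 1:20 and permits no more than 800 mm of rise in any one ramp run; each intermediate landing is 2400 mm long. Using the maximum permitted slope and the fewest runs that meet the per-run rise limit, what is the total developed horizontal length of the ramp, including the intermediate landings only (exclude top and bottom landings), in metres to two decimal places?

⌈4834/800⌉ = 7 ramp runs. That means 6 intermediate landings.
Horizontal run for 4834 mm of rise at 1:20 is 4834 × 20 = 96680 mm.
6 intermediate landings contribute 6 × 2400 = 14400 mm.
Total developed length = 96680 + 14400 = 111080 mm.
= 111.08 m.

111.08 m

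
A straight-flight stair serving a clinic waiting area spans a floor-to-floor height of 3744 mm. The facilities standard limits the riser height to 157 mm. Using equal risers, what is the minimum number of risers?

24 risers

3744 / 157 = 23.85, so 24 risers are needed.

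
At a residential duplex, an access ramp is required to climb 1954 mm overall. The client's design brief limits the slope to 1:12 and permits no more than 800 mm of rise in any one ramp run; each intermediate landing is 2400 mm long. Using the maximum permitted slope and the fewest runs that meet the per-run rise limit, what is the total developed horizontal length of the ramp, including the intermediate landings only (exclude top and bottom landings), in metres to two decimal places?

28.25 m

1954 / 800 = 2.442 → round up to 3 ramp runs. That means 2 intermediate landings.
Ramp run (horizontal) at 1:12: 1954 × 12 = 23448 mm.
2 intermediate landings contribute 2 × 2400 = 4800 mm.
Total developed length = 23448 + 4800 = 28248 mm.
= 28.25 m.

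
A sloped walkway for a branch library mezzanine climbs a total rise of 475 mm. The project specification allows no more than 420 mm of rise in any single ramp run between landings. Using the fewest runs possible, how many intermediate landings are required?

1 intermediate landings

⌈475/420⌉ = 2 ramp runs.
2 runs are separated by 1 intermediate landings.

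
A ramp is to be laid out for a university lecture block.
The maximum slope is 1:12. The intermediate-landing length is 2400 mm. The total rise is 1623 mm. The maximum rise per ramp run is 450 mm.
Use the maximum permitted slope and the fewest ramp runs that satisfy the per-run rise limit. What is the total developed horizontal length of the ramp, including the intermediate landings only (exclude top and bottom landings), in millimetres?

1623 / 450 = 3.607 → round up to 4 ramp runs. That means 3 intermediate landings.
Ramp run (horizontal) at 1:12: 1623 × 12 = 19476 mm.
3 intermediate landings contribute 3 × 2400 = 7200 mm.
Total developed length = 19476 + 7200 = 26676 mm.

26676 mm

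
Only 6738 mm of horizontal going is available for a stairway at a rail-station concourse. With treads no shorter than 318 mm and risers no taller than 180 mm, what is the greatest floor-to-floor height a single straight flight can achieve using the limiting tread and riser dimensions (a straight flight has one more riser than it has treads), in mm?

3960 mm

Treads that fit: ⌊6738 / 318⌋ = 21.
Risers = treads + 1 = 22.
Maximum height = 22 × 180 = 3960 mm.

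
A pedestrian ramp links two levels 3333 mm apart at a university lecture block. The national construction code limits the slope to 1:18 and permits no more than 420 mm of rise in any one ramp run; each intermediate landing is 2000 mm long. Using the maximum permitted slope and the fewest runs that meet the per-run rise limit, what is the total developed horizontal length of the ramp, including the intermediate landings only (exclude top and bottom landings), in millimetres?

73994 mm

3333 / 420 = 7.936 → round up to 8 ramp runs. That means 7 intermediate landings.
Horizontal run for 3333 mm of rise at 1:18 is 3333 × 18 = 59994 mm.
Intermediate landings: 7 × 2000 = 14000 mm.
Total developed length = 59994 + 14000 = 73994 mm.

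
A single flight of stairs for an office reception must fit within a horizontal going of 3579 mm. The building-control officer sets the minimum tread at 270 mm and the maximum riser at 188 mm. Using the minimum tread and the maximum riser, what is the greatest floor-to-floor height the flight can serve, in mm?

3579 / 270 = 13.26, so 13 treads fit.
Risers = treads + 1 = 14.
Maximum height = 14 × 188 = 2632 mm.

2632 mm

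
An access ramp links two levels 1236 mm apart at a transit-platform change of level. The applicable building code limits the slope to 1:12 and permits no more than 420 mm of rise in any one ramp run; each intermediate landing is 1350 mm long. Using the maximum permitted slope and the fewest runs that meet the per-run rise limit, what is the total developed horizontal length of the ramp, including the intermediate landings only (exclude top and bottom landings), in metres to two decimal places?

⌈1236/420⌉ = 3 ramp runs. That means 2 intermediate landings.
Horizontal run for 1236 mm of rise at 1:12 is 1236 × 12 = 14832 mm.
Intermediate landings: 2 × 1350 = 2700 mm.
Total developed length = 14832 + 2700 = 17532 mm.
= 17.53 m.

17.53 m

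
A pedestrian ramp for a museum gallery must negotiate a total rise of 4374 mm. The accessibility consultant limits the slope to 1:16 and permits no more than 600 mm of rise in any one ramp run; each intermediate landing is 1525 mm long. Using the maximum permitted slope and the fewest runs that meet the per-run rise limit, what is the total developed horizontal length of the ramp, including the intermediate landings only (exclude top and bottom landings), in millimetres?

At most 600 each: 4374/600 = 7.29, giving 8 ramp runs. That means 7 intermediate landings.
Horizontal run for 4374 mm of rise at 1:16 is 4374 × 16 = 69984 mm.
7 intermediate landings contribute 7 × 1525 = 10675 mm.
Total developed length = 69984 + 10675 = 80659 mm.

80659 mm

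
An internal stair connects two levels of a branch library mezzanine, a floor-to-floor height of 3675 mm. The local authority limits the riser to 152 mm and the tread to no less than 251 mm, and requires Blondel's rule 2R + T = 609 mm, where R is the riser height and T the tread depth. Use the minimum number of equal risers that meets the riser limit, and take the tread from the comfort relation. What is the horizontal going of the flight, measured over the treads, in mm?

7560 mm

At most 152 each: 3675/152 = 24.18, giving 25 risers.
Each riser is 3675/25 = 147 mm (≤ 152 mm).
From 2R + T = 609: T = 609 − 294 = 315 mm.
Going = (25 − 1) × 315 = 7560 mm.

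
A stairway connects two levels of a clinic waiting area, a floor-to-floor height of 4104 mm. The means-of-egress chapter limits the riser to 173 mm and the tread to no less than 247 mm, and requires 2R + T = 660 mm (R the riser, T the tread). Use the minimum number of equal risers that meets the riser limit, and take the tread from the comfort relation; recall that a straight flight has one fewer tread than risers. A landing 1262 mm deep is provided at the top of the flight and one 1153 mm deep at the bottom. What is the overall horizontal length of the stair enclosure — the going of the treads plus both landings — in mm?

9729 mm

4104 / 173 = 23.72, so 24 risers are needed.
R = 4104 ÷ 24 = 171 mm.
T = 660 − 2·171 = 318 mm, which satisfies the 247 mm minimum.
Going = (24 − 1) × 318 = 7314 mm.
Add landings: 7314 + 1262 + 1153 = 9729 mm.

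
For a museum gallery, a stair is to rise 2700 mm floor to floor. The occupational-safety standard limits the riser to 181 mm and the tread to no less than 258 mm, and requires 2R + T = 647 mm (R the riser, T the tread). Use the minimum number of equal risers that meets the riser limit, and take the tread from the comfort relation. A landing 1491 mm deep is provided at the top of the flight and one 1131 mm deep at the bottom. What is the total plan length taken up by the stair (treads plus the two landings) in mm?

6640 mm

At most 181 each: 2700/181 = 14.92, giving 15 risers.
Riser R = 2700 / 15 = 180 mm, within the 181 mm limit.
T = 647 − 2·180 = 287 mm, which satisfies the 258 mm minimum.
Going = (15 − 1) × 287 = 4018 mm.
Enclosure = 4018 + 1491 + 1131 = 6640 mm.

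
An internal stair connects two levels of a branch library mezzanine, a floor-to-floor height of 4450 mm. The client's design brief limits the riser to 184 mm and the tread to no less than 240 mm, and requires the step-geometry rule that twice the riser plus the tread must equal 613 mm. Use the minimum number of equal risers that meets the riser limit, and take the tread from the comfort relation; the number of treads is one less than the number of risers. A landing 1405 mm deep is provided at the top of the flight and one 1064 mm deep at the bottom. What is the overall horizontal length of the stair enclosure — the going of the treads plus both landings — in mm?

4450 / 184 = 24.18, so 25 risers are needed.
Riser R = 4450 / 25 = 178 mm, within the 184 mm limit.
Tread T = 613 − 2 × 178 = 257 mm (≥ 240 mm).
25 risers give 24 treads; going = 24 × 257 = 6168 mm.
Add landings: 6168 + 1405 + 1064 = 8637 mm.

8637 mm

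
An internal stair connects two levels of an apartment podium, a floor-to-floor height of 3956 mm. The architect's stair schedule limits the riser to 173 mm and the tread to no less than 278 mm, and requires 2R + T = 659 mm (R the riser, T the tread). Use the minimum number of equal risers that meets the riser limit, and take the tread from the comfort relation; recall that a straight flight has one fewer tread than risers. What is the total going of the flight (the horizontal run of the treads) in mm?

6930 mm

3956 / 173 = 22.87, so 23 risers are needed.
Each riser is 3956/23 = 172 mm (≤ 173 mm).
T = 659 − 2·172 = 315 mm, which satisfies the 278 mm minimum.
23 risers give 22 treads; going = 22 × 315 = 6930 mm.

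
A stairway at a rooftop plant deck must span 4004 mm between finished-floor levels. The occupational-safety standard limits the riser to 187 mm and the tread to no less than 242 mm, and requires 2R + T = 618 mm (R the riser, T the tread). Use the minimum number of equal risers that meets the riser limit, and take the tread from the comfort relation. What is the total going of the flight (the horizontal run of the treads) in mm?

5334 mm

At most 187 each: 4004/187 = 21.41, giving 22 risers.
Riser R = 4004 / 22 = 182 mm, within the 187 mm limit.
Tread T = 618 − 2 × 182 = 254 mm (≥ 242 mm).
Treads = 22 − 1 = 21; going = 21 × 254 = 5334 mm.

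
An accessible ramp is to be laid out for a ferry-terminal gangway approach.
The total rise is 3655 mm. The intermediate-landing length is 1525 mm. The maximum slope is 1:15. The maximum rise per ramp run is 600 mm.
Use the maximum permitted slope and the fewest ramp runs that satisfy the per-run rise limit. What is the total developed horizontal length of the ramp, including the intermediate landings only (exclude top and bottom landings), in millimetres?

At most 600 each: 3655/600 = 6.09, giving 7 ramp runs. That means 6 intermediate landings.
Ramp run (horizontal) at 1:15: 3655 × 15 = 54825 mm.
Intermediate landings: 6 × 1525 = 9150 mm.
Developed length = 54825 + 9150 = 63975 mm.

63975 mm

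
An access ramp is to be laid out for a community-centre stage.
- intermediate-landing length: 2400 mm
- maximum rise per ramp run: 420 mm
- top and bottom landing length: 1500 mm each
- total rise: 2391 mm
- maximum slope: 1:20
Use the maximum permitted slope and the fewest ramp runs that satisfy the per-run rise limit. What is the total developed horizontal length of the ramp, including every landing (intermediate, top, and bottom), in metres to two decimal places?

2391 / 420 = 5.693 → round up to 6 ramp runs. That means 5 intermediate landings.
Ramp run (horizontal) at 1:20: 2391 × 20 = 47820 mm.
Intermediate landings: 5 × 2400 = 12000 mm.
Top and bottom landings: 2 × 1500 = 3000 mm.
Total = 47820 + 12000 + 3000 = 62820 mm.
= 62.82 m.

62.82 m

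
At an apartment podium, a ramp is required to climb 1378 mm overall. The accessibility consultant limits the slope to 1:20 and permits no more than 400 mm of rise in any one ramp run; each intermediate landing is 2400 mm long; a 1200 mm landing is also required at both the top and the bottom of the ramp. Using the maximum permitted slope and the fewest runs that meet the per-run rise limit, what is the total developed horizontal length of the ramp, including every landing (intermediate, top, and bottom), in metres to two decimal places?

37.16 m

1378 / 400 = 3.445 → round up to 4 ramp runs. That means 3 intermediate landings.
Horizontal run for 1378 mm of rise at 1:20 is 1378 × 20 = 27560 mm.
Intermediate landings: 3 × 2400 = 7200 mm.
Top and bottom landings: 2 × 1200 = 2400 mm.
Total = 27560 + 7200 + 2400 = 37160 mm.
= 37.16 m.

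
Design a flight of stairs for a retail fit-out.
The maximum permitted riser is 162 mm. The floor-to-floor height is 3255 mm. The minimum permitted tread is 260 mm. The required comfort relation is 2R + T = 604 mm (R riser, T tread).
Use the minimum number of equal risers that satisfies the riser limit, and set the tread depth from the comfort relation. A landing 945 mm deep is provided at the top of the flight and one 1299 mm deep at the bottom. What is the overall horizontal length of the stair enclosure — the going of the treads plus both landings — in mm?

8124 mm

⌈3255/162⌉ = 21 risers.
Riser R = 3255 / 21 = 155 mm, within the 162 mm limit.
From 2R + T = 604: T = 604 − 310 = 294 mm.
Going = (21 − 1) × 294 = 5880 mm.
Add landings: 5880 + 945 + 1299 = 8124 mm.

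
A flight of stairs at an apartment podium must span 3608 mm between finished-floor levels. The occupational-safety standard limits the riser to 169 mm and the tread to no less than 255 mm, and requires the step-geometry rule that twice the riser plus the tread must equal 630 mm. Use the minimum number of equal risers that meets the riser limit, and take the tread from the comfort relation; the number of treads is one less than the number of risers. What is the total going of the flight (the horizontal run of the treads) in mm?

6342 mm

At most 169 each: 3608/169 = 21.35, giving 22 risers.
Each riser is 3608/22 = 164 mm (≤ 169 mm).
Tread T = 630 − 2 × 164 = 302 mm (≥ 255 mm).
22 risers give 21 treads; going = 21 × 302 = 6342 mm.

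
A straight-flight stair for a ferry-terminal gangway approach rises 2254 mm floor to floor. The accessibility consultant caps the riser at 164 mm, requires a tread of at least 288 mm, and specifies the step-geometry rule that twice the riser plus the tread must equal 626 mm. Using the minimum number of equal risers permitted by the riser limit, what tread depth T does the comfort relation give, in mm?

At most 164 each: 2254/164 = 13.74, giving 14 risers.
Riser R = 2254 / 14 = 161 mm, within the 164 mm limit.
Tread T = 626 − 2 × 161 = 304 mm (≥ 288 mm).

304 mm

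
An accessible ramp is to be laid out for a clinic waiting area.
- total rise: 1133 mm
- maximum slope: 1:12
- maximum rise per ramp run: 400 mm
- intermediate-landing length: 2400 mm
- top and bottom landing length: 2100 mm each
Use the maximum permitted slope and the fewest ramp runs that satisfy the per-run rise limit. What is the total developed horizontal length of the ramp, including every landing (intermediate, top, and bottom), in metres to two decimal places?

1133 / 400 = 2.833 → round up to 3 ramp runs. That means 2 intermediate landings.
Horizontal run for 1133 mm of rise at 1:12 is 1133 × 12 = 13596 mm.
2 intermediate landings contribute 2 × 2400 = 4800 mm.
Top and bottom landings: 2 × 2100 = 4200 mm.
Total = 13596 + 4800 + 4200 = 22596 mm.
= 22.60 m.

22.60 m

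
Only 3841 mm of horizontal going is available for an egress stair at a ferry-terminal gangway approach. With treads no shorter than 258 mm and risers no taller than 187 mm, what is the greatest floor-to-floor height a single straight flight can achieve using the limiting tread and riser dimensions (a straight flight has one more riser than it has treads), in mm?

3841 / 258 = 14.89, so 14 treads fit.
Risers = treads + 1 = 15.
Maximum height = 15 × 187 = 2805 mm.

2805 mm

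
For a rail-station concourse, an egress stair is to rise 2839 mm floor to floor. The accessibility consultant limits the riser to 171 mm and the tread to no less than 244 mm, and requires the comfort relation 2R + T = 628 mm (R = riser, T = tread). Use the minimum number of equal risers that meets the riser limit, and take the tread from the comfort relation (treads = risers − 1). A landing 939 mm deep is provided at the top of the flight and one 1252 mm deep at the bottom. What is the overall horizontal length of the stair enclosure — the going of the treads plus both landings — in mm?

6895 mm

At most 171 each: 2839/171 = 16.60, giving 17 risers.
Riser R = 2839 / 17 = 167 mm, within the 171 mm limit.
From 2R + T = 628: T = 628 − 334 = 294 mm.
Going = (17 − 1) × 294 = 4704 mm.
Add landings: 4704 + 939 + 1252 = 6895 mm.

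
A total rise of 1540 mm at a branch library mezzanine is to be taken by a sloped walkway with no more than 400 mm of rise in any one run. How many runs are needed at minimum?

4 runs

1540 / 400 = 3.850 → round up to 4 ramp runs.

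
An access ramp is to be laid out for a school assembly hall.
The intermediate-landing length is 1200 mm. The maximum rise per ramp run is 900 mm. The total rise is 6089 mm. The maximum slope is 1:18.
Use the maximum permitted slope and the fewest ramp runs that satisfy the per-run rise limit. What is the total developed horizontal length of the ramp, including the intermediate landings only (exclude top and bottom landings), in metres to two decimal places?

At most 900 each: 6089/900 = 6.77, giving 7 ramp runs. That means 6 intermediate landings.
Ramp run (horizontal) at 1:18: 6089 × 18 = 109602 mm.
Intermediate landings: 6 × 1200 = 7200 mm.
Developed length = 109602 + 7200 = 116802 mm.
= 116.80 m.

116.80 m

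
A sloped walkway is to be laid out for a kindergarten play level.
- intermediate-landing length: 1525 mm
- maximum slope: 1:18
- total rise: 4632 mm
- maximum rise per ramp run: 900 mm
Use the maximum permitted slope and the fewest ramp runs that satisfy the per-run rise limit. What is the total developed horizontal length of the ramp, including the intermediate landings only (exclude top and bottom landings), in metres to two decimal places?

At most 900 each: 4632/900 = 5.15, giving 6 ramp runs. That means 5 intermediate landings.
Horizontal run for 4632 mm of rise at 1:18 is 4632 × 18 = 83376 mm.
Intermediate landings: 5 × 1525 = 7625 mm.
Developed length = 83376 + 7625 = 91001 mm.
= 91.00 m.

91.00 m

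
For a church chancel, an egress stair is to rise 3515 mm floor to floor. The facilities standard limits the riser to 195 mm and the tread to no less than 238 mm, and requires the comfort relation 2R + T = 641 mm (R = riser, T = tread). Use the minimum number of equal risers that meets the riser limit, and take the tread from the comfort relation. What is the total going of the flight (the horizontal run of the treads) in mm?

4878 mm

At most 195 each: 3515/195 = 18.03, giving 19 risers.
Each riser is 3515/19 = 185 mm (≤ 195 mm).
T = 641 − 2·185 = 271 mm, which satisfies the 238 mm minimum.
19 risers give 18 treads; going = 18 × 271 = 4878 mm.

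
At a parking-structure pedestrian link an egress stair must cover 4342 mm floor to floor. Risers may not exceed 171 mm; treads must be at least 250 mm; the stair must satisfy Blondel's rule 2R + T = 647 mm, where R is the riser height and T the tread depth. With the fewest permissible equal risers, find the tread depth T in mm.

313 mm

⌈4342/171⌉ = 26 risers.
Riser R = 4342 / 26 = 167 mm, within the 171 mm limit.
T = 647 − 2·167 = 313 mm, which satisfies the 250 mm minimum.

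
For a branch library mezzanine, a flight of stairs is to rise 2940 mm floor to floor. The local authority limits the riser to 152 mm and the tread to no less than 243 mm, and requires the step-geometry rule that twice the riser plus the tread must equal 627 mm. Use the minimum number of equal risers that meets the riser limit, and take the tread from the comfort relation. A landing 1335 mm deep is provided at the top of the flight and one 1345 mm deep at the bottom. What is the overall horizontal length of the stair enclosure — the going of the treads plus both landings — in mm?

At most 152 each: 2940/152 = 19.34, giving 20 risers.
R = 2940 ÷ 20 = 147 mm.
T = 627 − 2·147 = 333 mm, which satisfies the 243 mm minimum.
20 risers give 19 treads; going = 19 × 333 = 6327 mm.
Enclosure = 6327 + 1335 + 1345 = 9007 mm.

9007 mm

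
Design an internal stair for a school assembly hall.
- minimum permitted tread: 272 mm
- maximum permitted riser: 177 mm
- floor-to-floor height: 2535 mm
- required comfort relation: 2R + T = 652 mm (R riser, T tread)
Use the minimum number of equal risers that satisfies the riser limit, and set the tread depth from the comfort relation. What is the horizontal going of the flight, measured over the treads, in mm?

⌈2535/177⌉ = 15 risers.
Each riser is 2535/15 = 169 mm (≤ 177 mm).
T = 652 − 2·169 = 314 mm, which satisfies the 272 mm minimum.
Going = (15 − 1) × 314 = 4396 mm.

4396 mm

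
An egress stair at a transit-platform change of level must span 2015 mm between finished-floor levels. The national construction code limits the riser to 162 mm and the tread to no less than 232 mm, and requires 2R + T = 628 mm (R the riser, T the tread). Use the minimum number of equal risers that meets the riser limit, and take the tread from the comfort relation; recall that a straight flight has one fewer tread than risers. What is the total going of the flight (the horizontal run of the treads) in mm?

2015 / 162 = 12.438 → round up to 13 risers.
R = 2015 ÷ 13 = 155 mm.
From 2R + T = 628: T = 628 − 310 = 318 mm.
Treads = 13 − 1 = 12; going = 12 × 318 = 3816 mm.

3816 mm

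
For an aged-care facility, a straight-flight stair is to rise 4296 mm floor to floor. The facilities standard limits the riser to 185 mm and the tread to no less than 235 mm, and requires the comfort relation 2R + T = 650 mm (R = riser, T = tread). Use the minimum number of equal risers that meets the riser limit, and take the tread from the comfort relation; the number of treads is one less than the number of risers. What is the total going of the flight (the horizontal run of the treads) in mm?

⌈4296/185⌉ = 24 risers.
R = 4296 ÷ 24 = 179 mm.
From 2R + T = 650: T = 650 − 358 = 292 mm.
24 risers give 23 treads; going = 23 × 292 = 6716 mm.

6716 mm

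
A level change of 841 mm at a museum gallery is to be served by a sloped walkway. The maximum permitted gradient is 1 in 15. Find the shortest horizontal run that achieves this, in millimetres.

12615 mm

At 1:15 the run is 15 × 841 = 12615 mm.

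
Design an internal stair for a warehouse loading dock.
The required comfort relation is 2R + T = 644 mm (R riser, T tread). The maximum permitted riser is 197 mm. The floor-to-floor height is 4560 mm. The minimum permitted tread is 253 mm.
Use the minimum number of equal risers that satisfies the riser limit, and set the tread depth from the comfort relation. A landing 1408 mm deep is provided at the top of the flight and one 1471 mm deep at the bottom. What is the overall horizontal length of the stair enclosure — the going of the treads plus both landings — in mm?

4560 / 197 = 23.15, so 24 risers are needed.
R = 4560 ÷ 24 = 190 mm.
T = 644 − 2·190 = 264 mm, which satisfies the 253 mm minimum.
24 risers give 23 treads; going = 23 × 264 = 6072 mm.
Enclosure = 6072 + 1408 + 1471 = 8951 mm.

8951 mm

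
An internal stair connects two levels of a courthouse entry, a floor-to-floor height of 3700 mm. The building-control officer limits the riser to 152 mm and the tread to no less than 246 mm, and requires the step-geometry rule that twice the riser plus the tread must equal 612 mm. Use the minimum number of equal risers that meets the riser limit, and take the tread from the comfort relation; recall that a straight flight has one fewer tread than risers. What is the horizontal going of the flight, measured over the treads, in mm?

7584 mm

⌈3700/152⌉ = 25 risers.
Each riser is 3700/25 = 148 mm (≤ 152 mm).
Tread T = 612 − 2 × 148 = 316 mm (≥ 246 mm).
Treads = 25 − 1 = 24; going = 24 × 316 = 7584 mm.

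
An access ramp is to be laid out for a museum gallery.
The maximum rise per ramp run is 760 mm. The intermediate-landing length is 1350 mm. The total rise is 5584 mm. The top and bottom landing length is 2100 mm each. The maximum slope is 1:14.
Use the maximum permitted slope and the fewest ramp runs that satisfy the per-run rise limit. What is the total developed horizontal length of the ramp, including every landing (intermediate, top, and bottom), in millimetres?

91826 mm

5584 / 760 = 7.347 → round up to 8 ramp runs. That means 7 intermediate landings.
Ramp run (horizontal) at 1:14: 5584 × 14 = 78176 mm.
7 intermediate landings contribute 7 × 1350 = 9450 mm.
Top and bottom landings: 2 × 2100 = 4200 mm.
Total = 78176 + 9450 + 4200 = 91826 mm.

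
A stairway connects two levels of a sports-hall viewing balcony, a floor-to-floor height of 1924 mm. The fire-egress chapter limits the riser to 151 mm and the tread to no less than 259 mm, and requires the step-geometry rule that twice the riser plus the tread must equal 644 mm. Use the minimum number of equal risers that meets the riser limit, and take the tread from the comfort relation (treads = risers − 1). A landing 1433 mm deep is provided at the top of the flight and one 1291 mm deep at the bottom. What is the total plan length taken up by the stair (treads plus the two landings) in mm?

⌈1924/151⌉ = 13 risers.
R = 1924 ÷ 13 = 148 mm.
From 2R + T = 644: T = 644 − 296 = 348 mm.
13 risers give 12 treads; going = 12 × 348 = 4176 mm.
Add landings: 4176 + 1433 + 1291 = 6900 mm.

6900 mm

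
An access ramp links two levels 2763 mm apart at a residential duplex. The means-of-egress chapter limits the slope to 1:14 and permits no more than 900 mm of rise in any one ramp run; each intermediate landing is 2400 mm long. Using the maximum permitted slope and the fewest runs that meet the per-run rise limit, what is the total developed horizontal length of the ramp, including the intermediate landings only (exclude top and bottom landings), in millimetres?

45882 mm

⌈2763/900⌉ = 4 ramp runs. That means 3 intermediate landings.
Horizontal run for 2763 mm of rise at 1:14 is 2763 × 14 = 38682 mm.
3 intermediate landings contribute 3 × 2400 = 7200 mm.
Developed length = 38682 + 7200 = 45882 mm.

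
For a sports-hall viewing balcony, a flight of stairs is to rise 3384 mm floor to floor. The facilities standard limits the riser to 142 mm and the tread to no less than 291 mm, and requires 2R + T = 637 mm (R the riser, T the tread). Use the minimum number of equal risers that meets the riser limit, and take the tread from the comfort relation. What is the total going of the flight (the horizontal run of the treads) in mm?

8165 mm

⌈3384/142⌉ = 24 risers.
Each riser is 3384/24 = 141 mm (≤ 142 mm).
From 2R + T = 637: T = 637 − 282 = 355 mm.
24 risers give 23 treads; going = 23 × 355 = 8165 mm.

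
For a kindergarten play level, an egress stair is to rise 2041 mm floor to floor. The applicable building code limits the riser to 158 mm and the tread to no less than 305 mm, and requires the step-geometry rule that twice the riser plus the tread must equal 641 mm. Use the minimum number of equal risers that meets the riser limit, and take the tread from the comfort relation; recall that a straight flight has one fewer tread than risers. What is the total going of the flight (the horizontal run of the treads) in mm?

3924 mm

2041 / 158 = 12.918 → round up to 13 risers.
R = 2041 ÷ 13 = 157 mm.
T = 641 − 2·157 = 327 mm, which satisfies the 305 mm minimum.
13 risers give 12 treads; going = 12 × 327 = 3924 mm.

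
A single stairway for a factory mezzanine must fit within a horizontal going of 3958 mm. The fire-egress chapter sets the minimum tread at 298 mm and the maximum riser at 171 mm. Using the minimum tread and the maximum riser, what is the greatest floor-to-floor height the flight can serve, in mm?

Treads that fit: ⌊3958 / 298⌋ = 13.
Risers = treads + 1 = 14.
Maximum height = 14 × 171 = 2394 mm.

2394 mm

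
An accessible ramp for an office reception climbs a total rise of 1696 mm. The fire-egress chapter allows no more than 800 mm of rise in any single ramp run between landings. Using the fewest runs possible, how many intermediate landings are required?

2 intermediate landings

⌈1696/800⌉ = 3 ramp runs.
3 runs are separated by 2 intermediate landings.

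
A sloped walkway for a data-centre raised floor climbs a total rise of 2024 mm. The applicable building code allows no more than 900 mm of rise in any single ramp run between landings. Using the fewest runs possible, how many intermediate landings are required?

2 intermediate landings

At most 900 each: 2024/900 = 2.25, giving 3 ramp runs.
3 runs are separated by 2 intermediate landings.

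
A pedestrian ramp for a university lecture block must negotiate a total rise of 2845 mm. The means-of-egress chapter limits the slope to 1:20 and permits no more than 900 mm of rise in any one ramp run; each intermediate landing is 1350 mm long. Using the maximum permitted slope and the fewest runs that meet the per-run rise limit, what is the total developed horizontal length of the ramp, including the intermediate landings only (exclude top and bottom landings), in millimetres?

60950 mm

At most 900 each: 2845/900 = 3.16, giving 4 ramp runs. That means 3 intermediate landings.
Ramp run (horizontal) at 1:20: 2845 × 20 = 56900 mm.
3 intermediate landings contribute 3 × 1350 = 4050 mm.
Total developed length = 56900 + 4050 = 60950 mm.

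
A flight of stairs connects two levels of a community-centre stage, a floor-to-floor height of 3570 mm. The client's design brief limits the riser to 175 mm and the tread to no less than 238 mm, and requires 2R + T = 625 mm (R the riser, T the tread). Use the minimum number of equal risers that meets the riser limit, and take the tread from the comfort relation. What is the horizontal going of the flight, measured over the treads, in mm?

5700 mm

3570 / 175 = 20.400 → round up to 21 risers.
R = 3570 ÷ 21 = 170 mm.
Tread T = 625 − 2 × 170 = 285 mm (≥ 238 mm).
Treads = 21 − 1 = 20; going = 20 × 285 = 5700 mm.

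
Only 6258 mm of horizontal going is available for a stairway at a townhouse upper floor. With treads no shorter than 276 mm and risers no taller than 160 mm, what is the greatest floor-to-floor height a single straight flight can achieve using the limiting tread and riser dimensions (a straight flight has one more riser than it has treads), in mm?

3680 mm

Treads that fit: ⌊6258 / 276⌋ = 22.
Risers = treads + 1 = 23.
Maximum height = 23 × 160 = 3680 mm.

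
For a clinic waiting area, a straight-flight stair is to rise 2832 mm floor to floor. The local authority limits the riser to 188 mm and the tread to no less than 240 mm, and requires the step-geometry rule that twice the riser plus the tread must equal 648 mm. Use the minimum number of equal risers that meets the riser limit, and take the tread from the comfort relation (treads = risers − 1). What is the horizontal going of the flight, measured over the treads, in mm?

At most 188 each: 2832/188 = 15.06, giving 16 risers.
R = 2832 ÷ 16 = 177 mm.
From 2R + T = 648: T = 648 − 354 = 294 mm.
Treads = 16 − 1 = 15; going = 15 × 294 = 4410 mm.

4410 mm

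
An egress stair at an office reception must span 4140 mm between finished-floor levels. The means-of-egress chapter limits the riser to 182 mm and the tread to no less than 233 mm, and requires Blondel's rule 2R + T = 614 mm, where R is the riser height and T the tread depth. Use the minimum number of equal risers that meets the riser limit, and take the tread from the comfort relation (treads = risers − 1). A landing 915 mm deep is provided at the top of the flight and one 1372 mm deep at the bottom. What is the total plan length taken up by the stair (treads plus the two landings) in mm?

7875 mm

4140 / 182 = 22.747 → round up to 23 risers.
Each riser is 4140/23 = 180 mm (≤ 182 mm).
T = 614 − 2·180 = 254 mm, which satisfies the 233 mm minimum.
23 risers give 22 treads; going = 22 × 254 = 5588 mm.
Add landings: 5588 + 915 + 1372 = 7875 mm.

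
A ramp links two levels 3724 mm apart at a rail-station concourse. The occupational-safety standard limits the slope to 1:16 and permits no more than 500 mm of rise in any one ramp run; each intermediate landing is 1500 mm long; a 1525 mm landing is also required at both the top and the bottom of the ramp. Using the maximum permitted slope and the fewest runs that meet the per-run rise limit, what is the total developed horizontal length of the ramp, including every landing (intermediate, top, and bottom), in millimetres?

73134 mm

3724 / 500 = 7.45, so 8 ramp runs are needed. That means 7 intermediate landings.
Ramp run (horizontal) at 1:16: 3724 × 16 = 59584 mm.
Intermediate landings: 7 × 1500 = 10500 mm.
Top and bottom landings: 2 × 1525 = 3050 mm.
Total = 59584 + 10500 + 3050 = 73134 mm.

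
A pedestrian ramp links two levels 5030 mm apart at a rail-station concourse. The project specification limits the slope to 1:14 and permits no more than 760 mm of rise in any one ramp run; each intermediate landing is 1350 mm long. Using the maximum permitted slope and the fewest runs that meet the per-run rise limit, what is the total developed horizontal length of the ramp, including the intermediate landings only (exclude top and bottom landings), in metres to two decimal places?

5030 / 760 = 6.618 → round up to 7 ramp runs. That means 6 intermediate landings.
Horizontal run for 5030 mm of rise at 1:14 is 5030 × 14 = 70420 mm.
Intermediate landings: 6 × 1350 = 8100 mm.
Developed length = 70420 + 8100 = 78520 mm.
= 78.52 m.

78.52 m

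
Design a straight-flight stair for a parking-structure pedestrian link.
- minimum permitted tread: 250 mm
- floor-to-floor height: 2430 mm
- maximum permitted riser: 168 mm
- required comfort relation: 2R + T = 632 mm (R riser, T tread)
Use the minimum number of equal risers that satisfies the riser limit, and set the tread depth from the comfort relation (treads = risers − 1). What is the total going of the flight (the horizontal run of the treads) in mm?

4312 mm

⌈2430/168⌉ = 15 risers.
Riser R = 2430 / 15 = 162 mm, within the 168 mm limit.
Tread T = 632 − 2 × 162 = 308 mm (≥ 250 mm).
15 risers give 14 treads; going = 14 × 308 = 4312 mm.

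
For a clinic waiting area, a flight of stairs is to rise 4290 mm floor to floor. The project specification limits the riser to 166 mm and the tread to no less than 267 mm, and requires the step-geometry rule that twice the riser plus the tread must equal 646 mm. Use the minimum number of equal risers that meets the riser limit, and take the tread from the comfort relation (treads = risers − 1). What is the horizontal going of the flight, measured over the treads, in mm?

7900 mm

4290 / 166 = 25.843 → round up to 26 risers.
Riser R = 4290 / 26 = 165 mm, within the 166 mm limit.
From 2R + T = 646: T = 646 − 330 = 316 mm.
26 risers give 25 treads; going = 25 × 316 = 7900 mm.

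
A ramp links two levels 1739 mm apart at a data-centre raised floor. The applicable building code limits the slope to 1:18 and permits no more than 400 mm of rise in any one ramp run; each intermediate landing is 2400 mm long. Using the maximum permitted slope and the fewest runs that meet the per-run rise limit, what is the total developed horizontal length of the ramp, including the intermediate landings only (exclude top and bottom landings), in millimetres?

40902 mm

⌈1739/400⌉ = 5 ramp runs. That means 4 intermediate landings.
Ramp run (horizontal) at 1:18: 1739 × 18 = 31302 mm.
Intermediate landings: 4 × 2400 = 9600 mm.
Total developed length = 31302 + 9600 = 40902 mm.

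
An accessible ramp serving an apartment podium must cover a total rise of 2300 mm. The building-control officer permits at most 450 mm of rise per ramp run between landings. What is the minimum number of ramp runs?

⌈2300/450⌉ = 6 ramp runs.

6 runs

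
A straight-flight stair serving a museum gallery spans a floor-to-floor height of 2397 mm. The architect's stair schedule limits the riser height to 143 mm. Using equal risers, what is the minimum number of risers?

17 risers

2397 / 143 = 16.76, so 17 risers are needed.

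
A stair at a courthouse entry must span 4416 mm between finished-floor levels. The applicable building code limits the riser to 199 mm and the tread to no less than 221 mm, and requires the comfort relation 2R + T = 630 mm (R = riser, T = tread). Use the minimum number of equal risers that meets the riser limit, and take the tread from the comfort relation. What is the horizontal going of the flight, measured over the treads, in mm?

5412 mm

4416 / 199 = 22.191 → round up to 23 risers.
Each riser is 4416/23 = 192 mm (≤ 199 mm).
Tread T = 630 − 2 × 192 = 246 mm (≥ 221 mm).
Treads = 23 − 1 = 22; going = 22 × 246 = 5412 mm.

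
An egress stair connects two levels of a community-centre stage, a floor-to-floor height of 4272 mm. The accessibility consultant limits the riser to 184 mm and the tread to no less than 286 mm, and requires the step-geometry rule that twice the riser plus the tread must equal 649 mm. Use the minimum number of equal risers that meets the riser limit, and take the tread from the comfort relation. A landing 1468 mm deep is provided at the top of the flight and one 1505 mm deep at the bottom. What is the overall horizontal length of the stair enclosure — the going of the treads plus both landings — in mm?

4272 / 184 = 23.217 → round up to 24 risers.
Riser R = 4272 / 24 = 178 mm, within the 184 mm limit.
T = 649 − 2·178 = 293 mm, which satisfies the 286 mm minimum.
Treads = 24 − 1 = 23; going = 23 × 293 = 6739 mm.
Add landings: 6739 + 1468 + 1505 = 9712 mm.

9712 mm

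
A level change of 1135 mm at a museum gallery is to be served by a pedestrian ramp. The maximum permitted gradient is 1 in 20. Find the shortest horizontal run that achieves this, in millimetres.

Run = rise × 20 = 1135 × 20 = 22700 mm.

22700 mm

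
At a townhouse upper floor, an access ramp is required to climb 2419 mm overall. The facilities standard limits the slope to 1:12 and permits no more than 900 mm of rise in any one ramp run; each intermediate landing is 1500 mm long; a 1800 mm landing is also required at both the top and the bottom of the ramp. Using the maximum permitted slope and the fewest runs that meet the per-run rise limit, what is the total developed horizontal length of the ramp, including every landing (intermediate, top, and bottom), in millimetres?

⌈2419/900⌉ = 3 ramp runs. That means 2 intermediate landings.
Ramp run (horizontal) at 1:12: 2419 × 12 = 29028 mm.
Intermediate landings: 2 × 1500 = 3000 mm.
Top and bottom landings: 2 × 1800 = 3600 mm.
Total = 29028 + 3000 + 3600 = 35628 mm.

35628 mm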